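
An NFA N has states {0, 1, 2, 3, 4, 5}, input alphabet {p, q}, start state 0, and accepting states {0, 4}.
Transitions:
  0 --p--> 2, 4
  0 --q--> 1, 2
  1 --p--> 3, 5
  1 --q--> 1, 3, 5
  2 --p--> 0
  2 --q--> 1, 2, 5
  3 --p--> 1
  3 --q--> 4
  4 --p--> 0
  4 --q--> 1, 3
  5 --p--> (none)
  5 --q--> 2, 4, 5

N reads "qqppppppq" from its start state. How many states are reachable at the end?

Start: {0}
read q: {1, 2}
read q: {1, 2, 3, 5}
read p: {0, 1, 3, 5}
read p: {1, 2, 3, 4, 5}
read p: {0, 1, 3, 5}
read p: {1, 2, 3, 4, 5}
read p: {0, 1, 3, 5}
read p: {1, 2, 3, 4, 5}
read q: {1, 2, 3, 4, 5}
Final reachable set {1, 2, 3, 4, 5} has 5 states.

5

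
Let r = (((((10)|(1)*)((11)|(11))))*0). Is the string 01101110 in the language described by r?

No split of 01101110 into u·v has ((((10)|(1)*)((11)|(11))))* matching u and 0 matching v.

no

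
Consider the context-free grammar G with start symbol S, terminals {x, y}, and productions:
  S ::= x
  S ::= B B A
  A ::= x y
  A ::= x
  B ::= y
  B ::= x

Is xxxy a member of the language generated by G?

yes

S ⇒ BBA ⇒ xBA ⇒ xxA ⇒ xxxy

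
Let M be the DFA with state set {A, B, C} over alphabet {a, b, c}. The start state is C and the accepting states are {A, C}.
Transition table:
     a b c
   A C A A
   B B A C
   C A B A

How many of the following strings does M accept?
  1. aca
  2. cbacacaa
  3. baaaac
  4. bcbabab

3

aca: accepted
cbacacaa: accepted
baaaac: accepted
bcbabab: rejected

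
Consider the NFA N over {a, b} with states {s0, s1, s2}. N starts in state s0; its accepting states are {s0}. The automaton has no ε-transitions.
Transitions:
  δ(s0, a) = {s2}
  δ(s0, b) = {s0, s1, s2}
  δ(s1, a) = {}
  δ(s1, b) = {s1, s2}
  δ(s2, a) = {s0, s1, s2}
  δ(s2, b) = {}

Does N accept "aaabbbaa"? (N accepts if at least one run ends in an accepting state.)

Start: {s0}
read a: {s2}
read a: {s0, s1, s2}
read a: {s0, s1, s2}
read b: {s0, s1, s2}
read b: {s0, s1, s2}
read b: {s0, s1, s2}
read a: {s0, s1, s2}
read a: {s0, s1, s2}
Reachable ∩ accepting = {s0} — nonempty.

accepted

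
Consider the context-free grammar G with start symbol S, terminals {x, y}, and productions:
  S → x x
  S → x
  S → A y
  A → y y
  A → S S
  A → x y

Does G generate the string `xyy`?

S ⇒ Ay ⇒ xyy

yes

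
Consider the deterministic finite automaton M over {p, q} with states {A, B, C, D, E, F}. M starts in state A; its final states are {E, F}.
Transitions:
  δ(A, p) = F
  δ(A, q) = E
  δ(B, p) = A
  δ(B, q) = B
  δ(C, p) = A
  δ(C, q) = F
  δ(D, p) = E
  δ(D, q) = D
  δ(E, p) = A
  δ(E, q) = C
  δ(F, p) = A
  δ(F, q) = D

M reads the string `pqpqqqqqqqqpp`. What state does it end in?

A

A --p--> F
F --q--> D
D --p--> E
E --q--> C
C --q--> F
F --q--> D
D --q--> D
D --q--> D
D --q--> D
D --q--> D
D --q--> D
D --p--> E
E --p--> A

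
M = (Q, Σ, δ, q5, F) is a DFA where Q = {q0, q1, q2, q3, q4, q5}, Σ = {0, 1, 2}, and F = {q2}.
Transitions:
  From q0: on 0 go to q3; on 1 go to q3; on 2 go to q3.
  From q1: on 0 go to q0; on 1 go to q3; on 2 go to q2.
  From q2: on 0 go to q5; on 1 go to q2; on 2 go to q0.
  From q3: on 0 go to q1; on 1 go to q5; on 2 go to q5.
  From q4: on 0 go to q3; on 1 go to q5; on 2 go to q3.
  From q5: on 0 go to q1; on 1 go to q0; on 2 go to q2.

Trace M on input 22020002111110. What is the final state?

q1

q5 --2--> q2
q2 --2--> q0
q0 --0--> q3
q3 --2--> q5
q5 --0--> q1
q1 --0--> q0
q0 --0--> q3
q3 --2--> q5
q5 --1--> q0
q0 --1--> q3
q3 --1--> q5
q5 --1--> q0
q0 --1--> q3
q3 --0--> q1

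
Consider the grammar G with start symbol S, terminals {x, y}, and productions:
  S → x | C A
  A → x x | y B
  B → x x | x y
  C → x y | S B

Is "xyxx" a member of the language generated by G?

yes

S ⇒ CA ⇒ xyA ⇒ xyxx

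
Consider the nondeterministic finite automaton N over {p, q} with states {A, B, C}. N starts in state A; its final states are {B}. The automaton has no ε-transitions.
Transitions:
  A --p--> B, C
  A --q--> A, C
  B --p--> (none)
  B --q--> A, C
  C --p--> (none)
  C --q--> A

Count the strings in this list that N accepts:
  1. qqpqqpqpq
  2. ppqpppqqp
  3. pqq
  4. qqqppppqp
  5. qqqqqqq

0

qqpqqpqpq: rejected
ppqpppqqp: rejected
pqq: rejected
qqqppppqp: rejected
qqqqqqq: rejected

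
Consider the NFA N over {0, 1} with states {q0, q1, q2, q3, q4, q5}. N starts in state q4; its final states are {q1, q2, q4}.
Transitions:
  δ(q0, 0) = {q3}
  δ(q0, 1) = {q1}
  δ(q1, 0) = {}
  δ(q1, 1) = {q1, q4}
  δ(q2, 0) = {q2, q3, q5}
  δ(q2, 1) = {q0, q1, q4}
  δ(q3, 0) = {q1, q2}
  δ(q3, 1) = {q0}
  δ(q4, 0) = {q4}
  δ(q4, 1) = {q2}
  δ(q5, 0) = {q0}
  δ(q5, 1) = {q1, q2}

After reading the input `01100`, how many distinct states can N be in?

Start: {q4}
read 0: {q4}
read 1: {q2}
read 1: {q0, q1, q4}
read 0: {q3, q4}
read 0: {q1, q2, q4}
Final reachable set {q1, q2, q4} has 3 states.

3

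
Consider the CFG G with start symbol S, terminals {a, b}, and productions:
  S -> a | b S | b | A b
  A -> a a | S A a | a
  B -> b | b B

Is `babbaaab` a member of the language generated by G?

S ⇒ bS ⇒ bAb ⇒ bSAab ⇒ bAbAab ⇒ babAab ⇒ babSAaab ⇒ babbAaab ⇒ babbaaab

yes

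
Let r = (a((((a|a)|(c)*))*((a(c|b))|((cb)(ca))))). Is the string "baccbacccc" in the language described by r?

no

No split of baccbacccc into u·v has a matching u and ((((a|a)|(c)*))*((a(c|b))|((cb)(ca)))) matching v.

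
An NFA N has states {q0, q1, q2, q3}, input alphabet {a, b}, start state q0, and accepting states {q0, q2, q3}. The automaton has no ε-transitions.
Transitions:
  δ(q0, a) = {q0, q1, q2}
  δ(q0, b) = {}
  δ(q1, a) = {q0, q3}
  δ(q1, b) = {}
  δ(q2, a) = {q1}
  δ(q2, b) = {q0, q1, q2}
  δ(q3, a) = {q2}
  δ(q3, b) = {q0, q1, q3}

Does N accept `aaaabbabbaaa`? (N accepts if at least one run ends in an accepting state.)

Start: {q0}
read a: {q0, q1, q2}
read a: {q0, q1, q2, q3}
read a: {q0, q1, q2, q3}
read a: {q0, q1, q2, q3}
read b: {q0, q1, q2, q3}
read b: {q0, q1, q2, q3}
read a: {q0, q1, q2, q3}
read b: {q0, q1, q2, q3}
read b: {q0, q1, q2, q3}
read a: {q0, q1, q2, q3}
read a: {q0, q1, q2, q3}
read a: {q0, q1, q2, q3}
Reachable ∩ accepting = {q0, q2, q3} — nonempty.

accepted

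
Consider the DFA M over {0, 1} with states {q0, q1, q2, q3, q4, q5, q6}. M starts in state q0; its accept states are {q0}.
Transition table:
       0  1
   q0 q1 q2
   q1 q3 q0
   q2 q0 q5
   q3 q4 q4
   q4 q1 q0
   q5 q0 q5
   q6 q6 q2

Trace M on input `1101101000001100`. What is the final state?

q1

q0 --1--> q2
q2 --1--> q5
q5 --0--> q0
q0 --1--> q2
q2 --1--> q5
q5 --0--> q0
q0 --1--> q2
q2 --0--> q0
q0 --0--> q1
q1 --0--> q3
q3 --0--> q4
q4 --0--> q1
q1 --1--> q0
q0 --1--> q2
q2 --0--> q0
q0 --0--> q1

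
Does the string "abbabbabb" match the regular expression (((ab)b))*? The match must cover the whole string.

yes

Split into 3 pieces abb · abb · abb; each matches ((ab)b).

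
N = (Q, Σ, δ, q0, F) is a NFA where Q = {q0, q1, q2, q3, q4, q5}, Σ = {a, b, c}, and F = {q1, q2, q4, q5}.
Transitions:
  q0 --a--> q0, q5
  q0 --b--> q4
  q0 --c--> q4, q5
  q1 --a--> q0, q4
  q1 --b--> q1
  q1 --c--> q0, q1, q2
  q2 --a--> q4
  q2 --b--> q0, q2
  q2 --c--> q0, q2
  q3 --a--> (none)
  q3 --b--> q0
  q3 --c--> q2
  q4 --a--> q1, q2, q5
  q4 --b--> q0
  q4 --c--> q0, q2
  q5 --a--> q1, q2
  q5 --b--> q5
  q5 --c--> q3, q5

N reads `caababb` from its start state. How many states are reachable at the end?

Start: {q0}
read c: {q4, q5}
read a: {q1, q2, q5}
read a: {q0, q1, q2, q4}
read b: {q0, q1, q2, q4}
read a: {q0, q1, q2, q4, q5}
read b: {q0, q1, q2, q4, q5}
read b: {q0, q1, q2, q4, q5}
Final reachable set {q0, q1, q2, q4, q5} has 5 states.

5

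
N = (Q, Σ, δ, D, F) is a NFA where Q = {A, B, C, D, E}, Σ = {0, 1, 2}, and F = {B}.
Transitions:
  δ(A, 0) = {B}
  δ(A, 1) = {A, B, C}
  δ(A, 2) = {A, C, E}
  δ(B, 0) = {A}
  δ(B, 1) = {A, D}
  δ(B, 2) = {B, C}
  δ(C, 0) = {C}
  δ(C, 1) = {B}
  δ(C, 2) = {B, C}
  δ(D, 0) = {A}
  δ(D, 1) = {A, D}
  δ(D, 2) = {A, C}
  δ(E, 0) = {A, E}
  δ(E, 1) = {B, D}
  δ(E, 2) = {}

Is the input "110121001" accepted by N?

Start: {D}
read 1: {A, D}
read 1: {A, B, C, D}
read 0: {A, B, C}
read 1: {A, B, C, D}
read 2: {A, B, C, E}
read 1: {A, B, C, D}
read 0: {A, B, C}
read 0: {A, B, C}
read 1: {A, B, C, D}
Reachable ∩ accepting = {B} — nonempty.

accepted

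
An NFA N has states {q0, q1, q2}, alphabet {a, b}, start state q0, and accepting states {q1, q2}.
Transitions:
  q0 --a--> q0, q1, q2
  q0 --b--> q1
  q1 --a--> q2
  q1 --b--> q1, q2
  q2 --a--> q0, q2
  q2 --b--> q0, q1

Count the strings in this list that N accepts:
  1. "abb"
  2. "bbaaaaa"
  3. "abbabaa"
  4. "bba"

4

"abb": accepted
"bbaaaaa": accepted
"abbabaa": accepted
"bba": accepted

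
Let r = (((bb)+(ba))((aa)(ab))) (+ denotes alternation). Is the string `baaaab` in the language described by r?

Split as ba·aaab: ((bb)+(ba)) matches ba and ((aa)(ab)) matches aaab.

yes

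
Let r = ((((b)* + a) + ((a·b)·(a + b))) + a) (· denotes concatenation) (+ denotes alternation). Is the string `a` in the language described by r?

The left alternative (((b)*+a)+((a·b)·(a+b))) matches a.

yes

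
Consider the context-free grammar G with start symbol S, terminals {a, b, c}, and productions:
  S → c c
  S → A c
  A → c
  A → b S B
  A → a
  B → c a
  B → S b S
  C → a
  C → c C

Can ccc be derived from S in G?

no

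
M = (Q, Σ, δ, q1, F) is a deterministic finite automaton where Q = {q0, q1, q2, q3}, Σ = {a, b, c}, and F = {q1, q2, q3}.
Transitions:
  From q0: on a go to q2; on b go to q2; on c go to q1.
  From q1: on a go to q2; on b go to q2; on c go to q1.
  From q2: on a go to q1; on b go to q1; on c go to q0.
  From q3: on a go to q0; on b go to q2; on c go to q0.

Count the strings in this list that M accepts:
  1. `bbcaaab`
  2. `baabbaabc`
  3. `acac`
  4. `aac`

`bbcaaab`: accepted
`baabbaabc`: accepted
`acac`: rejected
`aac`: accepted

3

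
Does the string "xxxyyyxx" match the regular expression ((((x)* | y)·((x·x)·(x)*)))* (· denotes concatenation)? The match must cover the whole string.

no

xxxyyyxx cannot be split into zero or more pieces each matching (((x)*|y)·((x·x)·(x)*)).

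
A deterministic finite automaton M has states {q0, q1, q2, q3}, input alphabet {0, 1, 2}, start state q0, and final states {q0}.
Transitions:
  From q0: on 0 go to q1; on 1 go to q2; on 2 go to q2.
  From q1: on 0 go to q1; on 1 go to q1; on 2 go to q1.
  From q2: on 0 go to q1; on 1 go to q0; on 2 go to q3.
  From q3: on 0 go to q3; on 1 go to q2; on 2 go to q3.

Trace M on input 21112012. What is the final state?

q0 --2--> q2
q2 --1--> q0
q0 --1--> q2
q2 --1--> q0
q0 --2--> q2
q2 --0--> q1
q1 --1--> q1
q1 --2--> q1

q1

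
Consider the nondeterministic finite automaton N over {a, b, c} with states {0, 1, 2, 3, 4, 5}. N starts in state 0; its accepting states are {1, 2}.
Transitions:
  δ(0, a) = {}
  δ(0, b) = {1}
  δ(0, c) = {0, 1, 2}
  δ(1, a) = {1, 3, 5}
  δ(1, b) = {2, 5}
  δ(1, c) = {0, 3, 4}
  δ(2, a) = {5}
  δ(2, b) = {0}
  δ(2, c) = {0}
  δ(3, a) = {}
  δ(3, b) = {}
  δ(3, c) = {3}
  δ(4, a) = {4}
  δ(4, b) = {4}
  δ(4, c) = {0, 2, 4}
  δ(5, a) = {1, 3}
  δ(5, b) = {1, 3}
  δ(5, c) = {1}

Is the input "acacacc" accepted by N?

rejected

Start: {0}
read a: {}
The reachable set is empty and stays empty for the remaining 6 symbols.
Reachable ∩ accepting = {} — empty.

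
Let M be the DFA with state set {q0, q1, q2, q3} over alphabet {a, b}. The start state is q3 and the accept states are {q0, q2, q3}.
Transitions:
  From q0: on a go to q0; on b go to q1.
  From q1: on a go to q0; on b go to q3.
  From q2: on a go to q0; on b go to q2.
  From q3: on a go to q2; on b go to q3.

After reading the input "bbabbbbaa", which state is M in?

q3 --b--> q3
q3 --b--> q3
q3 --a--> q2
q2 --b--> q2
q2 --b--> q2
q2 --b--> q2
q2 --b--> q2
q2 --a--> q0
q0 --a--> q0

q0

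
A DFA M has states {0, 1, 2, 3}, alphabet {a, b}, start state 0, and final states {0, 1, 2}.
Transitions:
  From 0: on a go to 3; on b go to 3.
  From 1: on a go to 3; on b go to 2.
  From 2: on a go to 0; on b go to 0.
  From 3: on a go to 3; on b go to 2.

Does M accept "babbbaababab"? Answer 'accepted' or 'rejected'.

0 --b--> 3
3 --a--> 3
3 --b--> 2
2 --b--> 0
0 --b--> 3
3 --a--> 3
3 --a--> 3
3 --b--> 2
2 --a--> 0
0 --b--> 3
3 --a--> 3
3 --b--> 2
End in state 2, which is an accepting state.

accepted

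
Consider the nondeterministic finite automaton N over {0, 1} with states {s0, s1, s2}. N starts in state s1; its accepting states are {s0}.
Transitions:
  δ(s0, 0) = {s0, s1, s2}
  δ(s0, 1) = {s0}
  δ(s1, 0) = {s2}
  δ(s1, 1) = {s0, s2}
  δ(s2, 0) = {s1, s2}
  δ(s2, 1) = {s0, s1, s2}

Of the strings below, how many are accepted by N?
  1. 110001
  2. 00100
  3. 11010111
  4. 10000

4

110001: accepted
00100: accepted
11010111: accepted
10000: accepted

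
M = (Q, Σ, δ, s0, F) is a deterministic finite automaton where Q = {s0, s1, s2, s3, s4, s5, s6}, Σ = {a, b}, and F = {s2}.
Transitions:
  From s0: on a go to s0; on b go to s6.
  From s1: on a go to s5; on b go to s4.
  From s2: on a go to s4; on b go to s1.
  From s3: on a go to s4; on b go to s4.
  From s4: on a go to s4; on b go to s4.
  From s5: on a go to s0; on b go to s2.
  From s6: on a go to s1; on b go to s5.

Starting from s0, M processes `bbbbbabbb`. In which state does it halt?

s0 --b--> s6
s6 --b--> s5
s5 --b--> s2
s2 --b--> s1
s1 --b--> s4
s4 --a--> s4
s4 --b--> s4
s4 --b--> s4
s4 --b--> s4

s4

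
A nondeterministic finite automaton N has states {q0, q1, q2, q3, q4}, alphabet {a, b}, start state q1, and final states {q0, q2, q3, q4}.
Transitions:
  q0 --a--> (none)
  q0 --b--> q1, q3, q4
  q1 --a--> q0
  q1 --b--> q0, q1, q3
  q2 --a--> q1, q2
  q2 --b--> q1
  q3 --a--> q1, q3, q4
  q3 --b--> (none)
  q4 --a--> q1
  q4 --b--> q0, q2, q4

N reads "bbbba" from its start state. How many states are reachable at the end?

Start: {q1}
read b: {q0, q1, q3}
read b: {q0, q1, q3, q4}
read b: {q0, q1, q2, q3, q4}
read b: {q0, q1, q2, q3, q4}
read a: {q0, q1, q2, q3, q4}
Final reachable set {q0, q1, q2, q3, q4} has 5 states.

5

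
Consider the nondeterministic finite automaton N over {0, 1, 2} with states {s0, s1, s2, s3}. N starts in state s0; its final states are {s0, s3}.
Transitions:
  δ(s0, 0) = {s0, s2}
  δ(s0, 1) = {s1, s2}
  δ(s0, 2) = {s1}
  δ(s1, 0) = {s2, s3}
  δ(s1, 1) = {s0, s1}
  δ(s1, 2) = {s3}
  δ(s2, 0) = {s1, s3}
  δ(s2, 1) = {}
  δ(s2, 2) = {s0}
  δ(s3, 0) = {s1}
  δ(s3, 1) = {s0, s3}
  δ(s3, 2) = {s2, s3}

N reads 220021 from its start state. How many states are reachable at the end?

4

Start: {s0}
read 2: {s1}
read 2: {s3}
read 0: {s1}
read 0: {s2, s3}
read 2: {s0, s2, s3}
read 1: {s0, s1, s2, s3}
Final reachable set {s0, s1, s2, s3} has 4 states.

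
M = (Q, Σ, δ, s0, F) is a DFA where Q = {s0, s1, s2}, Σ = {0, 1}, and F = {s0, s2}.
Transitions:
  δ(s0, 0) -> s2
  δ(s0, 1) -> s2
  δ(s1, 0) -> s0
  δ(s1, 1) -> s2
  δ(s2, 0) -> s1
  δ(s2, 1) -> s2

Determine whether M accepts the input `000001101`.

s0 --0--> s2
s2 --0--> s1
s1 --0--> s0
s0 --0--> s2
s2 --0--> s1
s1 --1--> s2
s2 --1--> s2
s2 --0--> s1
s1 --1--> s2
End in state s2, which is an accepting state.

accepted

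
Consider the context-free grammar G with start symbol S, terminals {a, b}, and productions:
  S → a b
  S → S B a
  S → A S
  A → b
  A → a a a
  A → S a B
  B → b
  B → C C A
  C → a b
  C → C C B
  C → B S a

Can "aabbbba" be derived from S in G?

no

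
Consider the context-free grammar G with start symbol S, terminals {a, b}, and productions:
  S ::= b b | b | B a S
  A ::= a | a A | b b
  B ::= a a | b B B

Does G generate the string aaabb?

yes

S ⇒ BaS ⇒ aaaS ⇒ aaabb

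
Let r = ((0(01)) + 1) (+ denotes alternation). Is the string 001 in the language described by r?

The left alternative (0(01)) matches 001.

yes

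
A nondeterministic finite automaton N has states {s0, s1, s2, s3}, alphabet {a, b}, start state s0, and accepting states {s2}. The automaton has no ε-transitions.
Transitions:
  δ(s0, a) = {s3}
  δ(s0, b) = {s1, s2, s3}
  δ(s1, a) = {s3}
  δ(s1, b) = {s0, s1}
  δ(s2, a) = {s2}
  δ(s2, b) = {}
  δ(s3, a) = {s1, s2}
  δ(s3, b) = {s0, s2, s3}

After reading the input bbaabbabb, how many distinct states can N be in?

Start: {s0}
read b: {s1, s2, s3}
read b: {s0, s1, s2, s3}
read a: {s1, s2, s3}
read a: {s1, s2, s3}
read b: {s0, s1, s2, s3}
read b: {s0, s1, s2, s3}
read a: {s1, s2, s3}
read b: {s0, s1, s2, s3}
read b: {s0, s1, s2, s3}
Final reachable set {s0, s1, s2, s3} has 4 states.

4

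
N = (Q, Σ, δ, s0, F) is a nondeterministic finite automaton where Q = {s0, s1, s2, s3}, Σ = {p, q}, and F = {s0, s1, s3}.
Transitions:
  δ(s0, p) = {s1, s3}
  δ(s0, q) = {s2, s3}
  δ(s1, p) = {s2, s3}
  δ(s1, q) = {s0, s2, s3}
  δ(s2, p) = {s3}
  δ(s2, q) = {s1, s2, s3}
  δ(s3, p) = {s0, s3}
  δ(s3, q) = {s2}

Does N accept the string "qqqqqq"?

Start: {s0}
read q: {s2, s3}
read q: {s1, s2, s3}
read q: {s0, s1, s2, s3}
read q: {s0, s1, s2, s3}
read q: {s0, s1, s2, s3}
read q: {s0, s1, s2, s3}
Reachable ∩ accepting = {s0, s1, s3} — nonempty.

accepted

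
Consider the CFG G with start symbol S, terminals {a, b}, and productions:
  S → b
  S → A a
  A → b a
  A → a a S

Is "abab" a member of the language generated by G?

no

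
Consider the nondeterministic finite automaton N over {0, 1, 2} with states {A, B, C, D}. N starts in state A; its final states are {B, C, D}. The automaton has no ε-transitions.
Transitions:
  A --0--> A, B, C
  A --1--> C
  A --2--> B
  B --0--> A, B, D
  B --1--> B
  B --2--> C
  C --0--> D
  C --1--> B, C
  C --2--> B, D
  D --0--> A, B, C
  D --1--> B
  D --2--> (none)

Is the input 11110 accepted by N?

accepted

Start: {A}
read 1: {C}
read 1: {B, C}
read 1: {B, C}
read 1: {B, C}
read 0: {A, B, D}
Reachable ∩ accepting = {B, D} — nonempty.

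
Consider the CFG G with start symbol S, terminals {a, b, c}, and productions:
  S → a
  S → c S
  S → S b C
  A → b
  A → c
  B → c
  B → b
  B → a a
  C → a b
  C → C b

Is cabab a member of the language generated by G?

S ⇒ cS ⇒ cSbC ⇒ cabC ⇒ cabab

yes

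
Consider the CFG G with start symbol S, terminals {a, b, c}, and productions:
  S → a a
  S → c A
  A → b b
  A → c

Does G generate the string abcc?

no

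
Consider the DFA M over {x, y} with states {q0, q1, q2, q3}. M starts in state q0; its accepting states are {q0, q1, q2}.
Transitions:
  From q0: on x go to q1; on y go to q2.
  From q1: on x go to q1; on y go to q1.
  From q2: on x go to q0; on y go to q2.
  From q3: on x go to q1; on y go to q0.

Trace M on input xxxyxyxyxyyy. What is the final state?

q0 --x--> q1
q1 --x--> q1
q1 --x--> q1
q1 --y--> q1
q1 --x--> q1
q1 --y--> q1
q1 --x--> q1
q1 --y--> q1
q1 --x--> q1
q1 --y--> q1
q1 --y--> q1
q1 --y--> q1

q1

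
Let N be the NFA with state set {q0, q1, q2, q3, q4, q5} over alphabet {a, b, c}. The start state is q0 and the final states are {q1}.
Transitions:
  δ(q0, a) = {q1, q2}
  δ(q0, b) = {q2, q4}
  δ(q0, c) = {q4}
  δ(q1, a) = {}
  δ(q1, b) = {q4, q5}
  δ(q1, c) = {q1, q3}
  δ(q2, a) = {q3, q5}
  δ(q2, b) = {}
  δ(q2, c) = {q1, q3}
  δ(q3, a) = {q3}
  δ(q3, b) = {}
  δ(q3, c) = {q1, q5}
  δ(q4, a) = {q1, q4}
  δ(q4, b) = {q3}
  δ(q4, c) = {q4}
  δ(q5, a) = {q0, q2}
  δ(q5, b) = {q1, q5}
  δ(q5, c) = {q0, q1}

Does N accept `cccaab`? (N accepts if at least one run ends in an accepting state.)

rejected

Start: {q0}
read c: {q4}
read c: {q4}
read c: {q4}
read a: {q1, q4}
read a: {q1, q4}
read b: {q3, q4, q5}
Reachable ∩ accepting = {} — empty.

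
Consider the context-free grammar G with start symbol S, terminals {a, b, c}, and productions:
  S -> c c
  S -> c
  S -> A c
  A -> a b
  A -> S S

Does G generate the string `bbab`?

no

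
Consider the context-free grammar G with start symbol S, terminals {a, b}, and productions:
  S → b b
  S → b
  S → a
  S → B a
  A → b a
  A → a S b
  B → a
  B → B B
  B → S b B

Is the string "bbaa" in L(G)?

S ⇒ Ba ⇒ SbBa ⇒ bbBa ⇒ bbaa

yes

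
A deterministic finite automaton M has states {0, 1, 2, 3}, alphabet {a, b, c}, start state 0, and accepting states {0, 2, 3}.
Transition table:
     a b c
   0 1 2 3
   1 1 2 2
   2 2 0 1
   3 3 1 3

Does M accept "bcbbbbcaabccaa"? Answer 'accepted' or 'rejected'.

0 --b--> 2
2 --c--> 1
1 --b--> 2
2 --b--> 0
0 --b--> 2
2 --b--> 0
0 --c--> 3
3 --a--> 3
3 --a--> 3
3 --b--> 1
1 --c--> 2
2 --c--> 1
1 --a--> 1
1 --a--> 1
End in state 1, which is not an accepting state.

rejected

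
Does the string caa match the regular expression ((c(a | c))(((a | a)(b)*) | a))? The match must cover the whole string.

yes

Split as ca·a: (c(a|c)) matches ca and (((a|a)(b)*)|a) matches a.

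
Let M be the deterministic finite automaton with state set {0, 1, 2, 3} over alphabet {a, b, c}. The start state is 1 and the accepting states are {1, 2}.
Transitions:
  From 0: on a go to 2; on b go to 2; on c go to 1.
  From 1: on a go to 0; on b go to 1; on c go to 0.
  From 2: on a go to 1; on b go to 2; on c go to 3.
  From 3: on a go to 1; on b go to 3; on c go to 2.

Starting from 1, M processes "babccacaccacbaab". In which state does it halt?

1 --b--> 1
1 --a--> 0
0 --b--> 2
2 --c--> 3
3 --c--> 2
2 --a--> 1
1 --c--> 0
0 --a--> 2
2 --c--> 3
3 --c--> 2
2 --a--> 1
1 --c--> 0
0 --b--> 2
2 --a--> 1
1 --a--> 0
0 --b--> 2

2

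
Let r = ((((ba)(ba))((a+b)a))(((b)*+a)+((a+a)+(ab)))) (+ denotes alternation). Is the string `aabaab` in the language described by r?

No split of aabaab into u·v has (((ba)(ba))((a+b)a)) matching u and (((b)*+a)+((a+a)+(ab))) matching v.

no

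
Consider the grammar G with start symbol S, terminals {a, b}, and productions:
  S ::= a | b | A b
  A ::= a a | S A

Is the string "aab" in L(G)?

yes

S ⇒ Ab ⇒ aab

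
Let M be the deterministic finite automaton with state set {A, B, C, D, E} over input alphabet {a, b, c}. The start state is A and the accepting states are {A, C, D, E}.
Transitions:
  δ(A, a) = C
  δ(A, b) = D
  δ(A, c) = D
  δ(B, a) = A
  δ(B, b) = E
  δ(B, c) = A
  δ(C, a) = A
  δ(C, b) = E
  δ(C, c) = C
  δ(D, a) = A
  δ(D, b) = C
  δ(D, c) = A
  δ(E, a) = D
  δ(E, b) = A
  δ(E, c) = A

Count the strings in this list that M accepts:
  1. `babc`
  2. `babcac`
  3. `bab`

3

`babc`: accepted
`babcac`: accepted
`bab`: accepted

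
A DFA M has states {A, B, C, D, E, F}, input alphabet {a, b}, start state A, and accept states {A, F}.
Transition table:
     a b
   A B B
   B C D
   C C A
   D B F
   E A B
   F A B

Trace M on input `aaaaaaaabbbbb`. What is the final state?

B

A --a--> B
B --a--> C
C --a--> C
C --a--> C
C --a--> C
C --a--> C
C --a--> C
C --a--> C
C --b--> A
A --b--> B
B --b--> D
D --b--> F
F --b--> B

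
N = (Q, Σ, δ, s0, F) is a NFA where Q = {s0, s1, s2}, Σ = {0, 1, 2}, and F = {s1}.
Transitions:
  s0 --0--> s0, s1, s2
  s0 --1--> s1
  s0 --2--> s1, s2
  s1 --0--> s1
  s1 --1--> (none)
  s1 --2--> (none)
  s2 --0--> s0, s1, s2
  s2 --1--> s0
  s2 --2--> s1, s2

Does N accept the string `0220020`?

Start: {s0}
read 0: {s0, s1, s2}
read 2: {s1, s2}
read 2: {s1, s2}
read 0: {s0, s1, s2}
read 0: {s0, s1, s2}
read 2: {s1, s2}
read 0: {s0, s1, s2}
Reachable ∩ accepting = {s1} — nonempty.

accepted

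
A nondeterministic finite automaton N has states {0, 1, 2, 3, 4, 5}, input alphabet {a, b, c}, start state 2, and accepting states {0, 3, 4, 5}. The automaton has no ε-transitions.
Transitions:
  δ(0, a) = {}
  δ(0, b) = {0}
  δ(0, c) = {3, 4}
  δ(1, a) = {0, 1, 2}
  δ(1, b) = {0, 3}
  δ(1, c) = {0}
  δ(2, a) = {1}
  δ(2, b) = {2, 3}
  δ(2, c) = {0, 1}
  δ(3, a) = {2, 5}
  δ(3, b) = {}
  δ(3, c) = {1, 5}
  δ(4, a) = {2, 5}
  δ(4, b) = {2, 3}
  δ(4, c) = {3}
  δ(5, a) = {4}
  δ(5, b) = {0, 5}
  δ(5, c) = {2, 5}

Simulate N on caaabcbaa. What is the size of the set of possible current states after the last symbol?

Start: {2}
read c: {0, 1}
read a: {0, 1, 2}
read a: {0, 1, 2}
read a: {0, 1, 2}
read b: {0, 2, 3}
read c: {0, 1, 3, 4, 5}
read b: {0, 2, 3, 5}
read a: {1, 2, 4, 5}
read a: {0, 1, 2, 4, 5}
Final reachable set {0, 1, 2, 4, 5} has 5 states.

5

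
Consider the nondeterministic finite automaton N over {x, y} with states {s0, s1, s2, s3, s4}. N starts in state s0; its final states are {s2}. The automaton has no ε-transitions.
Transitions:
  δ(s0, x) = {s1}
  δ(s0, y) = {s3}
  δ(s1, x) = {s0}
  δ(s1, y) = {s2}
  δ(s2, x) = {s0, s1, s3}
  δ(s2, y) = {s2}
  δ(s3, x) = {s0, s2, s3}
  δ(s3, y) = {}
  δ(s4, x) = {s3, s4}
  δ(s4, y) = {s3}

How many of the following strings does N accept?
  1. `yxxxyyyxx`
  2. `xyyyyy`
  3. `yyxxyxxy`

`yxxxyyyxx`: accepted
`xyyyyy`: accepted
`yyxxyxxy`: rejected

2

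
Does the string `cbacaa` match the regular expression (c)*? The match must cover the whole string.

cbacaa cannot be split into zero or more pieces each matching c.

no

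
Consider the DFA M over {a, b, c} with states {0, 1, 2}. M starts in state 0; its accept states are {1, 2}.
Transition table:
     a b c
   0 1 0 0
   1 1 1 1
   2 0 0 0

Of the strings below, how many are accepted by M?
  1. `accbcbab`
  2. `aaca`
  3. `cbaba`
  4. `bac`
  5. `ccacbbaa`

`accbcbab`: accepted
`aaca`: accepted
`cbaba`: accepted
`bac`: accepted
`ccacbbaa`: accepted

5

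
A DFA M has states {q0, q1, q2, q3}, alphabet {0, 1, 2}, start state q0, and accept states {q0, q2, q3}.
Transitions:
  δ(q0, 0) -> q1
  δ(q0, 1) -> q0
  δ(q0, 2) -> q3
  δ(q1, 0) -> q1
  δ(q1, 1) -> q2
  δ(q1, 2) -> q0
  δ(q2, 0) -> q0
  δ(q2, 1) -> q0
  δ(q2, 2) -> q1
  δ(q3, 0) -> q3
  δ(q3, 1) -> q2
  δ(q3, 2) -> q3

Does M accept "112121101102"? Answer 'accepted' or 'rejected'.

accepted

q0 --1--> q0
q0 --1--> q0
q0 --2--> q3
q3 --1--> q2
q2 --2--> q1
q1 --1--> q2
q2 --1--> q0
q0 --0--> q1
q1 --1--> q2
q2 --1--> q0
q0 --0--> q1
q1 --2--> q0
End in state q0, which is an accepting state.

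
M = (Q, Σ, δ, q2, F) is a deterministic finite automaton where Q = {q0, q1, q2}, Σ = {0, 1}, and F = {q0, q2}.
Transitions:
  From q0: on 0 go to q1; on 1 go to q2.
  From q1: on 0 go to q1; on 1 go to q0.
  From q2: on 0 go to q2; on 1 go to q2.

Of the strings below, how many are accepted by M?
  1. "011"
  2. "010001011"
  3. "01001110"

3

"011": accepted
"010001011": accepted
"01001110": accepted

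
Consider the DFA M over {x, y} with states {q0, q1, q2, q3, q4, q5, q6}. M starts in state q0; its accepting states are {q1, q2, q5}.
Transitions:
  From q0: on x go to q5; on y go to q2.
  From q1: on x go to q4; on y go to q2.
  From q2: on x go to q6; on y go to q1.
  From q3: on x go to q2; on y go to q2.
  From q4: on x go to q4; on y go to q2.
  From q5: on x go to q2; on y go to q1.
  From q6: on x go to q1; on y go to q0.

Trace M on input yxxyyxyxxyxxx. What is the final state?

q4

q0 --y--> q2
q2 --x--> q6
q6 --x--> q1
q1 --y--> q2
q2 --y--> q1
q1 --x--> q4
q4 --y--> q2
q2 --x--> q6
q6 --x--> q1
q1 --y--> q2
q2 --x--> q6
q6 --x--> q1
q1 --x--> q4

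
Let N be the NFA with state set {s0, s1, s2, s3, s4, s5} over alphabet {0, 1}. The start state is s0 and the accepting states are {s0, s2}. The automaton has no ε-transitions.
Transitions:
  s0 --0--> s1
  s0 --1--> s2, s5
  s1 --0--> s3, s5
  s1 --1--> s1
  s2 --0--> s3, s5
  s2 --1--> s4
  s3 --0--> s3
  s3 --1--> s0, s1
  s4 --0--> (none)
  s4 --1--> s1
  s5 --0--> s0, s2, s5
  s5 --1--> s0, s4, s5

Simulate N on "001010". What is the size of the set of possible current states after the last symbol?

Start: {s0}
read 0: {s1}
read 0: {s3, s5}
read 1: {s0, s1, s4, s5}
read 0: {s0, s1, s2, s3, s5}
read 1: {s0, s1, s2, s4, s5}
read 0: {s0, s1, s2, s3, s5}
Final reachable set {s0, s1, s2, s3, s5} has 5 states.

5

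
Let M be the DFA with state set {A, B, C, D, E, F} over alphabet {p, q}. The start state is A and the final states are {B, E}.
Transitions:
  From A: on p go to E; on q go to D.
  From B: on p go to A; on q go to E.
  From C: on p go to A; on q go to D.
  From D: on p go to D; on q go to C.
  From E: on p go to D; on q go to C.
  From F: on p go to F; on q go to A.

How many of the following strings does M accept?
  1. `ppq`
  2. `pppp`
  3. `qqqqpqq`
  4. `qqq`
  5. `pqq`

0

`ppq`: rejected
`pppp`: rejected
`qqqqpqq`: rejected
`qqq`: rejected
`pqq`: rejected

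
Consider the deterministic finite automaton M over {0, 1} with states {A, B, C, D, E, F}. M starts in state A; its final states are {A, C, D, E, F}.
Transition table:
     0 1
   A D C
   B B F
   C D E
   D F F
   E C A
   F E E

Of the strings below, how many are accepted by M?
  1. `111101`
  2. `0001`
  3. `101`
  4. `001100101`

`111101`: accepted
`0001`: accepted
`101`: accepted
`001100101`: accepted

4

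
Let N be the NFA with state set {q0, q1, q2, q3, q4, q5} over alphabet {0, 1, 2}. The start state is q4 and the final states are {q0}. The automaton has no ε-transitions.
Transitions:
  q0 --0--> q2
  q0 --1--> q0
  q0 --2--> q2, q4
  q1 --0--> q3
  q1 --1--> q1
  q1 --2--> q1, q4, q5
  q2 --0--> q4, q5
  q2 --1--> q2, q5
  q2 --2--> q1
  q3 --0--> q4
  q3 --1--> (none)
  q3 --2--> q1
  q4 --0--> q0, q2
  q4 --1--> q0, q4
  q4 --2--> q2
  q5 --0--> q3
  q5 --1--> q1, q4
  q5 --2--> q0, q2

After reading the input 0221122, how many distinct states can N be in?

Start: {q4}
read 0: {q0, q2}
read 2: {q1, q2, q4}
read 2: {q1, q2, q4, q5}
read 1: {q0, q1, q2, q4, q5}
read 1: {q0, q1, q2, q4, q5}
read 2: {q0, q1, q2, q4, q5}
read 2: {q0, q1, q2, q4, q5}
Final reachable set {q0, q1, q2, q4, q5} has 5 states.

5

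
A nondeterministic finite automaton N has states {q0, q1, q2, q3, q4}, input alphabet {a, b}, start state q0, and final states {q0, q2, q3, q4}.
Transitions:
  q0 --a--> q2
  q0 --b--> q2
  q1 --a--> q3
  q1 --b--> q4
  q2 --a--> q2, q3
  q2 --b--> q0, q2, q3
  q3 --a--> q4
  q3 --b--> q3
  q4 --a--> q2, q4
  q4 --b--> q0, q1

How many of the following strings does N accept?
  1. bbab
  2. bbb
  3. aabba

bbab: accepted
bbb: accepted
aabba: accepted

3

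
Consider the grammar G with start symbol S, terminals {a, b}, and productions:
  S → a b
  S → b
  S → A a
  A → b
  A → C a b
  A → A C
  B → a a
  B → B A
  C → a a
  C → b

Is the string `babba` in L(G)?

yes

S ⇒ Aa ⇒ ACa ⇒ CabCa ⇒ babCa ⇒ babba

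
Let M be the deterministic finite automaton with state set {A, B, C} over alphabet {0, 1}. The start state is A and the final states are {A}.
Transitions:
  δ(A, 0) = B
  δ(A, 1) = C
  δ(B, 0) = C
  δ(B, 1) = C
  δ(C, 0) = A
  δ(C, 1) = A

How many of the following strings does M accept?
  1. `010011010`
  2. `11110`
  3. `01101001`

1

`010011010`: accepted
`11110`: rejected
`01101001`: rejected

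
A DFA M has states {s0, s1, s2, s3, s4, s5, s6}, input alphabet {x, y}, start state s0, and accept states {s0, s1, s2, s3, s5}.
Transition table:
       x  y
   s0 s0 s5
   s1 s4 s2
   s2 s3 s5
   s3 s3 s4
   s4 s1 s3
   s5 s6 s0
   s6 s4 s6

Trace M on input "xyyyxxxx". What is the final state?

s0 --x--> s0
s0 --y--> s5
s5 --y--> s0
s0 --y--> s5
s5 --x--> s6
s6 --x--> s4
s4 --x--> s1
s1 --x--> s4

s4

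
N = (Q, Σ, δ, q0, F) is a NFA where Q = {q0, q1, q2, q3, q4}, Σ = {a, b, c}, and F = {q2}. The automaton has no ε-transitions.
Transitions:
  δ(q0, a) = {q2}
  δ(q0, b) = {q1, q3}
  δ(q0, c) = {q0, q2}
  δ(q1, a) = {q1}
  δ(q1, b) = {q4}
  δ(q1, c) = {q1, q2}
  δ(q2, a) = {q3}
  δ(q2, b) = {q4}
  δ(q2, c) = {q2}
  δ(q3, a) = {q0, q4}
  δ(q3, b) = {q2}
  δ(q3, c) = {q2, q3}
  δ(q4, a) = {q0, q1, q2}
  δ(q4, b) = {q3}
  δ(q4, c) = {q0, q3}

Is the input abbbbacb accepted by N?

Start: {q0}
read a: {q2}
read b: {q4}
read b: {q3}
read b: {q2}
read b: {q4}
read a: {q0, q1, q2}
read c: {q0, q1, q2}
read b: {q1, q3, q4}
Reachable ∩ accepting = {} — empty.

rejected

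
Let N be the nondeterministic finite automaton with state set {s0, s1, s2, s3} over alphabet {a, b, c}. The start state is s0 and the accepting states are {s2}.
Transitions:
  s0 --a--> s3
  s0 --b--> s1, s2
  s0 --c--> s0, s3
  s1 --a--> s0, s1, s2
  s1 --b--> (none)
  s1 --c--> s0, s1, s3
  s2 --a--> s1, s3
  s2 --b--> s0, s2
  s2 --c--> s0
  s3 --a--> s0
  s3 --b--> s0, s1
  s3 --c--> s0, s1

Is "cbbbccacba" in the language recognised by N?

Start: {s0}
read c: {s0, s3}
read b: {s0, s1, s2}
read b: {s0, s1, s2}
read b: {s0, s1, s2}
read c: {s0, s1, s3}
read c: {s0, s1, s3}
read a: {s0, s1, s2, s3}
read c: {s0, s1, s3}
read b: {s0, s1, s2}
read a: {s0, s1, s2, s3}
Reachable ∩ accepting = {s2} — nonempty.

accepted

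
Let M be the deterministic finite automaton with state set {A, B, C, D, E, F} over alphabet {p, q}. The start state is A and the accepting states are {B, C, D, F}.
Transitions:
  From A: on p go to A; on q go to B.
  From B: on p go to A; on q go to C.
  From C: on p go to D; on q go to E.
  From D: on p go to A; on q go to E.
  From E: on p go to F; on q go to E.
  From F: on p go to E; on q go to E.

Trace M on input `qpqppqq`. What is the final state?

C

A --q--> B
B --p--> A
A --q--> B
B --p--> A
A --p--> A
A --q--> B
B --q--> C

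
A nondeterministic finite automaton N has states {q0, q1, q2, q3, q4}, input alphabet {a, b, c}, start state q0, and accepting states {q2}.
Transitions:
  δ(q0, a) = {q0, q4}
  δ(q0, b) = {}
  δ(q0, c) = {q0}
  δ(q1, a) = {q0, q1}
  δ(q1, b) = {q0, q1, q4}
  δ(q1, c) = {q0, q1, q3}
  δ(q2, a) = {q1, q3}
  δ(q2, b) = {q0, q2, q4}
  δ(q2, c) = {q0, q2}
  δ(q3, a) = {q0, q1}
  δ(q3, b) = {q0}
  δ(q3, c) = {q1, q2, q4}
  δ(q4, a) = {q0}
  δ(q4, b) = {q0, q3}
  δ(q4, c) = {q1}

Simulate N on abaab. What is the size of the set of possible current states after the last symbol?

4

Start: {q0}
read a: {q0, q4}
read b: {q0, q3}
read a: {q0, q1, q4}
read a: {q0, q1, q4}
read b: {q0, q1, q3, q4}
Final reachable set {q0, q1, q3, q4} has 4 states.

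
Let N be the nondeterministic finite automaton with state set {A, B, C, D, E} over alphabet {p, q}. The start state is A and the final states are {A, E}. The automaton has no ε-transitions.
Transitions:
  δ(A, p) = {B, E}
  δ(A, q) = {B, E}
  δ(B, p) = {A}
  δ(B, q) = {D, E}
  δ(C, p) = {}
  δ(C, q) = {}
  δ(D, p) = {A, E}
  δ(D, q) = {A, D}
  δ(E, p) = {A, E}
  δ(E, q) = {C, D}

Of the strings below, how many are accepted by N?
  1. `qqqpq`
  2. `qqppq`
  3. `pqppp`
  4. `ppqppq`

4

`qqqpq`: accepted
`qqppq`: accepted
`pqppp`: accepted
`ppqppq`: accepted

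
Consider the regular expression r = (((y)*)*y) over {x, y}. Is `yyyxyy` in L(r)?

no

No split of yyyxyy into u·v has ((y)*)* matching u and y matching v.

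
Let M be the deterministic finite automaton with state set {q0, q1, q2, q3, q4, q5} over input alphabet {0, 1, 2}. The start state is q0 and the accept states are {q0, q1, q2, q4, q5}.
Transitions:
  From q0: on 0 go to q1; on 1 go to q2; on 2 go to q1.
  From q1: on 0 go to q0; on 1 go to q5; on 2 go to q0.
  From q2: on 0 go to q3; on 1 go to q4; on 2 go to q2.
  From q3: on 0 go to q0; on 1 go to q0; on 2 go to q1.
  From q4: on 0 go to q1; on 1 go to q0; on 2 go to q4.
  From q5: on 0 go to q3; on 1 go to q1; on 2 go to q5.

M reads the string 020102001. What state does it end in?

q5

q0 --0--> q1
q1 --2--> q0
q0 --0--> q1
q1 --1--> q5
q5 --0--> q3
q3 --2--> q1
q1 --0--> q0
q0 --0--> q1
q1 --1--> q5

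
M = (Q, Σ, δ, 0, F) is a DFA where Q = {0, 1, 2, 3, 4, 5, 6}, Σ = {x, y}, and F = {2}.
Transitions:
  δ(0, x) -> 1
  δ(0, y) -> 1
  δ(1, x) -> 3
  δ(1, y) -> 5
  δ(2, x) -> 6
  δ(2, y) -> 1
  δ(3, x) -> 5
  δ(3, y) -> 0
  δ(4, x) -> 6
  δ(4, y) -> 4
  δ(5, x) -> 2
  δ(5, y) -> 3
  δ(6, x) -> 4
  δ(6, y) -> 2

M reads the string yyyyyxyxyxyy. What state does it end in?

0 --y--> 1
1 --y--> 5
5 --y--> 3
3 --y--> 0
0 --y--> 1
1 --x--> 3
3 --y--> 0
0 --x--> 1
1 --y--> 5
5 --x--> 2
2 --y--> 1
1 --y--> 5

5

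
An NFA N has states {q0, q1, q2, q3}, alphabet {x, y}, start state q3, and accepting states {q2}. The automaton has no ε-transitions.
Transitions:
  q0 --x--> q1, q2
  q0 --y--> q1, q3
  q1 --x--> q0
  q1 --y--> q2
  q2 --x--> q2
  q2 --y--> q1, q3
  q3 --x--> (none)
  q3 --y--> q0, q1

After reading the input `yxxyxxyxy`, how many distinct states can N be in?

Start: {q3}
read y: {q0, q1}
read x: {q0, q1, q2}
read x: {q0, q1, q2}
read y: {q1, q2, q3}
read x: {q0, q2}
read x: {q1, q2}
read y: {q1, q2, q3}
read x: {q0, q2}
read y: {q1, q3}
Final reachable set {q1, q3} has 2 states.

2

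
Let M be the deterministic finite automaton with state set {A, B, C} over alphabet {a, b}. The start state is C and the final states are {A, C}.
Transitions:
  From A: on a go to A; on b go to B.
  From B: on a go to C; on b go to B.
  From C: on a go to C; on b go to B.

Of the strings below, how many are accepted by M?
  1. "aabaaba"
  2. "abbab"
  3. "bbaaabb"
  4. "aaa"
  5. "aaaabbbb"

"aabaaba": accepted
"abbab": rejected
"bbaaabb": rejected
"aaa": accepted
"aaaabbbb": rejected

2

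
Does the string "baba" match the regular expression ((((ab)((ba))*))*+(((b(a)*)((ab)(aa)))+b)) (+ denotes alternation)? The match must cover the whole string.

no

Neither (((ab)((ba))*))* nor (((b(a)*)((ab)(aa)))+b) matches baba.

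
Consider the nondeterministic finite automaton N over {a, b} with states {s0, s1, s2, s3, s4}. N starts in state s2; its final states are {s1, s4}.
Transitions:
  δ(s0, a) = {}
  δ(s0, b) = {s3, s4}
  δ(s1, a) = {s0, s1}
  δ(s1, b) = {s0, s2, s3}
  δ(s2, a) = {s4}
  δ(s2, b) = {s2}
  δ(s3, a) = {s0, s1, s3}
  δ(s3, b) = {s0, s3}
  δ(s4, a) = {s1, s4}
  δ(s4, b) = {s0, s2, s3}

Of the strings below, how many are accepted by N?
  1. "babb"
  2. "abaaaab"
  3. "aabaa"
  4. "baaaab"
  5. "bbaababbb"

"babb": accepted
"abaaaab": accepted
"aabaa": accepted
"baaaab": accepted
"bbaababbb": accepted

5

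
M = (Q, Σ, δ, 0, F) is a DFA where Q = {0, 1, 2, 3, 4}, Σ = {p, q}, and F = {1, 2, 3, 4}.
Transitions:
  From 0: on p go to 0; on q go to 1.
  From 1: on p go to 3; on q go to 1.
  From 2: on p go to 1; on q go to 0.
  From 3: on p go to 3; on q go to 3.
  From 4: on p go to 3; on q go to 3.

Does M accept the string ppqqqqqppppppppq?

accepted

0 --p--> 0
0 --p--> 0
0 --q--> 1
1 --q--> 1
1 --q--> 1
1 --q--> 1
1 --q--> 1
1 --p--> 3
3 --p--> 3
3 --p--> 3
3 --p--> 3
3 --p--> 3
3 --p--> 3
3 --p--> 3
3 --p--> 3
3 --q--> 3
End in state 3, which is an accepting state.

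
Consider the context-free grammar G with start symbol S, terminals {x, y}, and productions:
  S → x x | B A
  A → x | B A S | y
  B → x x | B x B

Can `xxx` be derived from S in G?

yes

S ⇒ BA ⇒ xxA ⇒ xxx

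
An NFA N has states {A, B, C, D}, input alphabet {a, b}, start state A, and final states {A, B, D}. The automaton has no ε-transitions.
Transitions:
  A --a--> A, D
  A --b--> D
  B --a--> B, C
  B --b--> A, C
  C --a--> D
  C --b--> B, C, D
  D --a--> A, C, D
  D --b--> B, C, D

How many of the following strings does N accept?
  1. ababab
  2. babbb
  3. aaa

ababab: accepted
babbb: accepted
aaa: accepted

3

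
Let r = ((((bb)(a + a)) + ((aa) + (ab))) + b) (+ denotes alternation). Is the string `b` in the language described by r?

yes

The right alternative b matches b.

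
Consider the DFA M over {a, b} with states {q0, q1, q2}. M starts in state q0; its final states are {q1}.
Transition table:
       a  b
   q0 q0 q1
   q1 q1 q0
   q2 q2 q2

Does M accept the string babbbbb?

rejected

q0 --b--> q1
q1 --a--> q1
q1 --b--> q0
q0 --b--> q1
q1 --b--> q0
q0 --b--> q1
q1 --b--> q0
End in state q0, which is not an accepting state.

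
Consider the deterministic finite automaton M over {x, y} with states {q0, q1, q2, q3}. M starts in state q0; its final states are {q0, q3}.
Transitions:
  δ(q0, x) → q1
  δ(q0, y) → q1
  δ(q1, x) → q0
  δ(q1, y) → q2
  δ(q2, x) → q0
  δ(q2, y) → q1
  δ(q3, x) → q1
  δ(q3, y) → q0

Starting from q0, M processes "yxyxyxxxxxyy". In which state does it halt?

q2

q0 --y--> q1
q1 --x--> q0
q0 --y--> q1
q1 --x--> q0
q0 --y--> q1
q1 --x--> q0
q0 --x--> q1
q1 --x--> q0
q0 --x--> q1
q1 --x--> q0
q0 --y--> q1
q1 --y--> q2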